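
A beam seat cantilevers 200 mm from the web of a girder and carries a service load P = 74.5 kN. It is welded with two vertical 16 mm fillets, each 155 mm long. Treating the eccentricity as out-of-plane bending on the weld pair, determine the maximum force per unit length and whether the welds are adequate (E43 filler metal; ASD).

f_max ≈ 1880 N/mm; NOT adequate

E43XX → F_EXX = 430 MPa.
L_w = 2 × 155 = 310 mm; section modulus (unit throat) S = 2 × L²/6 = 8008 mm².
Direct shear f_v = P/L_w = 74.5×10³/310 = 240.3 N/mm.
Moment M = P × e = 74.5×10³ × 200 = 14900000 N·mm; bending f_b = M/S = 1861 N/mm.
f_max = √(f_v² + f_b²) = √(240.3² + 1861²) = 1876 N/mm.
r_n/Ω = (1/2.0) × 0.6 × 430 × (0.707 × 16) = 1459 N/mm → NOT adequate.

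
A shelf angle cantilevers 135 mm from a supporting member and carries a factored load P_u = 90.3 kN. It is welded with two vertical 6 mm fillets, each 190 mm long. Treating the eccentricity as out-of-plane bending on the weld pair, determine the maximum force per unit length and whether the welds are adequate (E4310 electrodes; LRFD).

E43XX → F_EXX = 430 MPa.
L_w = 2 × 190 = 380 mm; section modulus (unit throat) S = 2 × L²/6 = 12030 mm².
Direct shear f_v = P/L_w = 90.3×10³/380 = 237.6 N/mm.
Moment M = P × e = 90.3×10³ × 135 = 12190000 N·mm; bending f_b = M/S = 1013 N/mm.
f_max = √(f_v² + f_b²) = √(237.6² + 1013²) = 1041 N/mm.
φr_n = 0.75 × 0.6 × 430 × (0.707 × 6) = 820.8 N/mm → NOT adequate.

f_max ≈ 1040 N/mm; NOT adequate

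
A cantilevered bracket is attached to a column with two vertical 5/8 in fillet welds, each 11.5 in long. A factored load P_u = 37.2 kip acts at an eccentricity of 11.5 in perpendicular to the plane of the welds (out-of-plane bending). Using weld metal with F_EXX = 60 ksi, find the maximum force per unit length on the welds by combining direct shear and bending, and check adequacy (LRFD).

f_max ≈ 9.84 kip/in; adequate

L_w = 2 × 11.5 = 23 in; section modulus (unit throat) S = 2 × L²/6 = 44.08 in².
Direct shear f_v = P/L_w = 37.2/23 = 1.617 kip/in.
Moment M = P × e = 37.2 × 11.5 = 427.8 kip·in; bending f_b = M/S = 9.704 kip/in.
f_max = √(f_v² + f_b²) = √(1.617² + 9.704²) = 9.838 kip/in.
φr_n = 0.75 × 0.6 × 60 × (0.707 × 0.625) = 11.93 kip/in → adequate.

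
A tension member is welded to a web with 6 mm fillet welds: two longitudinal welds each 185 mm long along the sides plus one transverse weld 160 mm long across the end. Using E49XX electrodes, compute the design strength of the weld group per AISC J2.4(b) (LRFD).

E49XX → F_EXX = 490 MPa.
t_e = 0.707 × 6 = 4.242 mm.
R_nwl = 0.6 × 490 × 4.242 × 370 × 10⁻³ = 461.4 kN (longitudinal, 2 welds).
R_nwt = 0.6 × 490 × 4.242 × 160 × 10⁻³ = 199.5 kN (transverse, base value).
(i) R_nwl + R_nwt = 661 kN; (ii) 0.85 R_nwl + 1.5 R_nwt = 691.5 kN.
R_n = max = 691.5 kN [governs: (ii)]; φR_n = 518.7 kN.

φR_n ≈ 519 kN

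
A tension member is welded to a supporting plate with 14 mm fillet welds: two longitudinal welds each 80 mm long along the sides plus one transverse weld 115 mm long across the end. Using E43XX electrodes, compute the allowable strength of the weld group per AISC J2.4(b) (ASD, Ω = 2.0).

E43XX → F_EXX = 430 MPa.
t_e = 0.707 × 14 = 9.898 mm.
R_nwl = 0.6 × 430 × 9.898 × 160 × 10⁻³ = 408.6 kN (longitudinal, 2 welds).
R_nwt = 0.6 × 430 × 9.898 × 115 × 10⁻³ = 293.7 kN (transverse, base value).
(i) R_nwl + R_nwt = 702.3 kN; (ii) 0.85 R_nwl + 1.5 R_nwt = 787.8 kN.
R_n = max = 787.8 kN [governs: (ii)]; R_n/Ω = 393.9 kN.

R_n/Ω ≈ 394 kN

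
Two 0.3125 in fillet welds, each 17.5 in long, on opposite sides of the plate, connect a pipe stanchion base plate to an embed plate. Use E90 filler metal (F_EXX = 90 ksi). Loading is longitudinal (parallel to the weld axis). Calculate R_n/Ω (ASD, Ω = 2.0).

R_n/Ω ≈ 209 kips

Effective throat t_e = 0.707 × 0.3125 = 0.2209 in.
Total length L = 35 in; A_we = 0.2209 × 35 = 7.733 in².
F_nw = 0.6 F_EXX = 0.6 × 90 = 54 ksi.
R_n = 54 × 7.733 = 417.6 kips; R_n/Ω = 417.6/2.0 = 208.8 kips.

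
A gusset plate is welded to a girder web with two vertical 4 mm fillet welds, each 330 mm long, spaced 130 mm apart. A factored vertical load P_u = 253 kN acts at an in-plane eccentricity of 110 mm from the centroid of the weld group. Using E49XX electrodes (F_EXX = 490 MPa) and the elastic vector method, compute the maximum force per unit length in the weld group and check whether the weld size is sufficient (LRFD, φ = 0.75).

Total weld length L_w = 660 mm. Treat welds as unit-width lines.
Polar moment about centroid: J = 2[d³/12 + d(b/2)²] = 2[330³/12 + 330×65²] = 8778000 mm³.
Direct shear f_v = P/L_w = 253×10³ / 660 = 383.3 N/mm (vertical).
Torsion M = P·e = 253×10³ × 110 = 27830000 N·mm.
Critical point at (x, y) = (65, 165) from centroid. f_tx = M·y/J = 523.1 N/mm; f_ty = M·x/J = 206.1 N/mm.
Resultant f_max = √[f_tx² + (f_v + f_ty)²] = √[523.1² + (383.3 + 206.1)²] = 788.1 N/mm.
Capacity per unit length: φr_n = 0.75 × 0.6 × 490 × (0.707 × 4) = 623.6 N/mm.
788.1 > 623.6 → NOT adequate.

f_max ≈ 788 N/mm; NOT adequate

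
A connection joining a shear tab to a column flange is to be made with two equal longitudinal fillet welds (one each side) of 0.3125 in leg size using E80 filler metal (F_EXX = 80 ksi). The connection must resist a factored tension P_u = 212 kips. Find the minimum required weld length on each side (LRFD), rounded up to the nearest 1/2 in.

Throat t_e = 0.707 × 0.3125 = 0.2209 in.
φr_n = 0.75 × 0.6 × 80 × 0.2209 = 7.954 kips/in.
L_req = P_u / φr_n = 212 / 7.954 = 26.65 in total.
Per side: 26.65 / 2 = 13.33 in.
Round up → use L = 13.5 in on each side.

L = 13.5 in on each side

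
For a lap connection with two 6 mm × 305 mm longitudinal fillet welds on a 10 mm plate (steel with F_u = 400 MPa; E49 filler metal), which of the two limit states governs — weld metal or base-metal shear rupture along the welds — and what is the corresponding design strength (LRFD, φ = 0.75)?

φR_n ≈ 571 kN (weld metal governs)

E49XX → F_EXX = 490 MPa.
t_e = 0.707 × 6 = 4.242 mm; L = 610 mm.
Weld metal: φR_n = 0.75 × 0.6 × 490 × 4.242 × 610 × 10⁻³ = 570.6 kN.
Base metal (shear rupture): φR_n = 0.75 × 0.6 × 400 × 10 × 610 × 10⁻³ = 1098 kN.
Governing: weld metal.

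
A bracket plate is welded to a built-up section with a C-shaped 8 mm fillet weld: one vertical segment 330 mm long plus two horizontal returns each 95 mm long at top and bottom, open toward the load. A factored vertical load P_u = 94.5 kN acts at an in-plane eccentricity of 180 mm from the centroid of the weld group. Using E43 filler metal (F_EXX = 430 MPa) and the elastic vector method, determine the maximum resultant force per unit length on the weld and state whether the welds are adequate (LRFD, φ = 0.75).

f_max ≈ 469 N/mm; adequate

Total weld length L_w = 520 mm. Treat welds as unit-width lines.
Centroid: x̄ = 2×95×47.5 / 520 = 17.36 mm from the vertical weld.
Polar moment about centroid: J = I_x + I_y = [330³/12 + 2×95×165²] + [330×17.36² + 2(95³/12 + 95×30.14²)] = 8582000 mm³.
Direct shear f_v = P/L_w = 94.5×10³ / 520 = 181.7 N/mm (vertical).
Torsion M = P·e = 94.5×10³ × 180 = 17010000 N·mm.
Critical point at (x, y) = (77.64, 165) from centroid. f_tx = M·y/J = 327 N/mm; f_ty = M·x/J = 153.9 N/mm.
Resultant f_max = √[f_tx² + (f_v + f_ty)²] = √[327² + (181.7 + 153.9)²] = 468.6 N/mm.
Capacity per unit length: φr_n = 0.75 × 0.6 × 430 × (0.707 × 8) = 1094 N/mm.
468.6 ≤ 1094 → adequate.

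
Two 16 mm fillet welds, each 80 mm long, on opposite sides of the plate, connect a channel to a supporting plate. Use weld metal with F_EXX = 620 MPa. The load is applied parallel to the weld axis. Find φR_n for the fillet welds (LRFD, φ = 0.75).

Effective throat t_e = 0.707 × 16 = 11.31 mm.
Total length L = 160 mm; A_we = 11.31 × 160 = 1810 mm².
F_nw = 0.6 F_EXX = 0.6 × 620 = 372 MPa.
φR_n = 0.75 × 372 × 1810 × 10⁻³ = 505 kN.

φR_n ≈ 505 kN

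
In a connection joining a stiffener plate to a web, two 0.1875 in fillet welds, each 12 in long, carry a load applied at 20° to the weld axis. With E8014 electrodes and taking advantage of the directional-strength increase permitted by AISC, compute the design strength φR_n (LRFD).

φR_n ≈ 126 kip

E80XX → F_EXX = 80 ksi.
t_e = 0.707 × 0.1875 = 0.1326 in; A_we = 0.1326 × 24 = 3.181 in².
Directional factor: 1.0 + 0.5 sin^1.5(20°) = 1.1.
F_nw = 0.6 × 80 × 1.1 = 52.8 ksi.
φR_n = 0.75 × 52.8 × 3.181 = 126 kip.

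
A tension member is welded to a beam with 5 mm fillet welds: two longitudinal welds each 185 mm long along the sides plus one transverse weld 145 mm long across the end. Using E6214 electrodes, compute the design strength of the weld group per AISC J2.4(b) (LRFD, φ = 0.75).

E62XX → F_EXX = 620 MPa.
t_e = 0.707 × 5 = 3.535 mm.
R_nwl = 0.6 × 620 × 3.535 × 370 × 10⁻³ = 486.6 kN (longitudinal, 2 welds).
R_nwt = 0.6 × 620 × 3.535 × 145 × 10⁻³ = 190.7 kN (transverse, base value).
(i) R_nwl + R_nwt = 677.2 kN; (ii) 0.85 R_nwl + 1.5 R_nwt = 699.6 kN.
R_n = max = 699.6 kN [governs: (ii)]; φR_n = 524.7 kN.

φR_n ≈ 525 kN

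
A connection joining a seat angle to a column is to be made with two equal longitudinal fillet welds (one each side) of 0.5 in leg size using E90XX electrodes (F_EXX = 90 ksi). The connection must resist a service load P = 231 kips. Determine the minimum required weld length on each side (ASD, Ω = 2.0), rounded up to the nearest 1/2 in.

Throat t_e = 0.707 × 0.5 = 0.3535 in.
r_n/Ω = (0.6 × 90 × 0.3535) / 2.0 = 9.544 kip/in.
L_req = P / (r_n/Ω) = 231 / 9.544 = 24.2 in total.
Per side: 24.2 / 2 = 12.1 in.
Round up → use L = 12.5 in on each side.

L = 12.5 in on each side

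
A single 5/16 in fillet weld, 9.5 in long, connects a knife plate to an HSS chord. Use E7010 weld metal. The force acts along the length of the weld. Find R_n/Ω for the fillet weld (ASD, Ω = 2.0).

E70XX → F_EXX = 70 ksi.
Effective throat t_e = 0.707 × 0.3125 = 0.2209 in.
Total length L = 9.5 in; A_we = 0.2209 × 9.5 = 2.099 in².
F_nw = 0.6 F_EXX = 0.6 × 70 = 42 ksi.
R_n = 42 × 2.099 = 88.15 kips; R_n/Ω = 88.15/2.0 = 44.08 kips.

R_n/Ω ≈ 44.1 kips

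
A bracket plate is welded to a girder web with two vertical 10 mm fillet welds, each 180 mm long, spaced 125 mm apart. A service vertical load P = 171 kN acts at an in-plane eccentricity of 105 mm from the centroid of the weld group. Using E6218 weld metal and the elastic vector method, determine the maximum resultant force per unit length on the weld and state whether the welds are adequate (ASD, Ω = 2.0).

E62XX → F_EXX = 620 MPa.
Total weld length L_w = 360 mm. Treat welds as unit-width lines.
Polar moment about centroid: J = 2[d³/12 + d(b/2)²] = 2[180³/12 + 180×62.5²] = 2378000 mm³.
Direct shear f_v = P/L_w = 171×10³ / 360 = 475 N/mm (vertical).
Torsion M = P·e = 171×10³ × 105 = 17955000 N·mm.
Critical point at (x, y) = (62.5, 90) from centroid. f_tx = M·y/J = 679.5 N/mm; f_ty = M·x/J = 471.9 N/mm.
Resultant f_max = √[f_tx² + (f_v + f_ty)²] = √[679.5² + (475 + 471.9)²] = 1165 N/mm.
Capacity per unit length: r_n/Ω = (1/2.0) × 0.6 × 620 × (0.707 × 10) = 1315 N/mm.
1165 ≤ 1315 → adequate.

f_max ≈ 1170 N/mm; adequate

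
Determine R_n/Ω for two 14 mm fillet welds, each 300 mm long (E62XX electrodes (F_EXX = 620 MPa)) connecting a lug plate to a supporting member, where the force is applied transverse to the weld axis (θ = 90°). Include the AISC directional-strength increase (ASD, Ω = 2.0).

R_n/Ω ≈ 1660 kN

t_e = 0.707 × 14 = 9.898 mm; A_we = 9.898 × 600 = 5939 mm².
Directional factor: 1.0 + 0.5 sin^1.5(90°) = 1.5.
F_nw = 0.6 × 620 × 1.5 = 558 MPa.
R_n/Ω = (558 × 5939) / 2.0 × 10⁻³ = 1657 kN.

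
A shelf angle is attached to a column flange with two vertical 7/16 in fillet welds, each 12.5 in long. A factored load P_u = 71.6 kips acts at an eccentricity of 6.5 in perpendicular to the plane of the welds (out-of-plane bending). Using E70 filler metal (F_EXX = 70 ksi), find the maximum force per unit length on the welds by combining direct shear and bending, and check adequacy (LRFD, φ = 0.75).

L_w = 2 × 12.5 = 25 in; section modulus (unit throat) S = 2 × L²/6 = 52.08 in².
Direct shear f_v = P/L_w = 71.6/25 = 2.864 kip/in.
Moment M = P × e = 71.6 × 6.5 = 465.4 kip·in; bending f_b = M/S = 8.936 kip/in.
f_max = √(f_v² + f_b²) = √(2.864² + 8.936²) = 9.383 kip/in.
φr_n = 0.75 × 0.6 × 70 × (0.707 × 0.4375) = 9.743 kip/in → adequate.

f_max ≈ 9.38 kip/in; adequate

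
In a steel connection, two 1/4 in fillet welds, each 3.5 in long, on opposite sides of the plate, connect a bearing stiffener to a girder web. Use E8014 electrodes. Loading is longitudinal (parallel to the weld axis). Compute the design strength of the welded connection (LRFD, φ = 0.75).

E80XX → F_EXX = 80 ksi.
Effective throat t_e = 0.707 × 0.25 = 0.1767 in.
Total length L = 7 in; A_we = 0.1767 × 7 = 1.237 in².
F_nw = 0.6 F_EXX = 0.6 × 80 = 48 ksi.
φR_n = 0.75 × 48 × 1.237 = 44.54 kips.

φR_n ≈ 44.5 kips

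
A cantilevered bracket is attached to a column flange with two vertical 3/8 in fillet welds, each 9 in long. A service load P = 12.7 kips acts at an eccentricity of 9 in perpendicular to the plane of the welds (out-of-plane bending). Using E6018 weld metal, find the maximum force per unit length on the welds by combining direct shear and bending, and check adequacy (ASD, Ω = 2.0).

E60XX → F_EXX = 60 ksi.
L_w = 2 × 9 = 18 in; section modulus (unit throat) S = 2 × L²/6 = 27 in².
Direct shear f_v = P/L_w = 12.7/18 = 0.7056 kip/in.
Moment M = P × e = 12.7 × 9 = 114.3 kip·in; bending f_b = M/S = 4.233 kip/in.
f_max = √(f_v² + f_b²) = √(0.7056² + 4.233²) = 4.292 kip/in.
r_n/Ω = (1/2.0) × 0.6 × 60 × (0.707 × 0.375) = 4.772 kip/in → adequate.

f_max ≈ 4.29 kip/in; adequate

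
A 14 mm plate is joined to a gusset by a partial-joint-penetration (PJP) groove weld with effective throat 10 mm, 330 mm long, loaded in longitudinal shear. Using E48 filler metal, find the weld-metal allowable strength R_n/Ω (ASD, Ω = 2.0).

E48XX → F_EXX = 480 MPa.
Effective throat (given) t_e = 10 mm.
A_we = 10 × 330 = 3300 mm².
F_nw = 0.6 F_EXX = 288 MPa.
R_n/Ω = (288 × 3300) / 2.0 × 10⁻³ = 475.2 kN.

R_n/Ω ≈ 475 kN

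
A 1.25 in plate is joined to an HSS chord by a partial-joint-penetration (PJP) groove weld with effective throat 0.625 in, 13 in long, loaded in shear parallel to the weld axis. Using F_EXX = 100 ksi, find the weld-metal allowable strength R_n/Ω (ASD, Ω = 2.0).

Effective throat (given) t_e = 0.625 in.
A_we = 0.625 × 13 = 8.125 in².
F_nw = 0.6 F_EXX = 60 ksi.
R_n/Ω = (60 × 8.125) / 2.0 = 243.8 kips.

R_n/Ω ≈ 244 kips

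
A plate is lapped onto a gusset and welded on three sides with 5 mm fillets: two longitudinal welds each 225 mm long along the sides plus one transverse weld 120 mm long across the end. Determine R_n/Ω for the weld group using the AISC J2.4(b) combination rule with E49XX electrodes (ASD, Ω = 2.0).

E49XX → F_EXX = 490 MPa.
t_e = 0.707 × 5 = 3.535 mm.
R_nwl = 0.6 × 490 × 3.535 × 450 × 10⁻³ = 467.7 kN (longitudinal, 2 welds).
R_nwt = 0.6 × 490 × 3.535 × 120 × 10⁻³ = 124.7 kN (transverse, base value).
(i) R_nwl + R_nwt = 592.4 kN; (ii) 0.85 R_nwl + 1.5 R_nwt = 584.6 kN.
R_n = max = 592.4 kN [governs: (i)]; R_n/Ω = 296.2 kN.

R_n/Ω ≈ 296 kN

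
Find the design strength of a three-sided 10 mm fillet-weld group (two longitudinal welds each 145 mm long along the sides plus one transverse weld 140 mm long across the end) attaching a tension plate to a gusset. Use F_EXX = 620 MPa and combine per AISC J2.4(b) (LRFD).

t_e = 0.707 × 10 = 7.07 mm.
R_nwl = 0.6 × 620 × 7.07 × 290 × 10⁻³ = 762.7 kN (longitudinal, 2 welds).
R_nwt = 0.6 × 620 × 7.07 × 140 × 10⁻³ = 368.2 kN (transverse, base value).
(i) R_nwl + R_nwt = 1131 kN; (ii) 0.85 R_nwl + 1.5 R_nwt = 1201 kN.
R_n = max = 1201 kN [governs: (ii)]; φR_n = 900.5 kN.

φR_n ≈ 900 kN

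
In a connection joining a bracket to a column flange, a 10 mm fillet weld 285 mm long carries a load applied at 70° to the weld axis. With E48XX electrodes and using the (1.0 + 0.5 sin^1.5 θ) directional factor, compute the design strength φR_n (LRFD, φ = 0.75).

φR_n ≈ 633 kN

E48XX → F_EXX = 480 MPa.
t_e = 0.707 × 10 = 7.07 mm; A_we = 7.07 × 285 = 2015 mm².
Directional factor: 1.0 + 0.5 sin^1.5(70°) = 1.455.
F_nw = 0.6 × 480 × 1.455 = 419.2 MPa.
φR_n = 0.75 × 419.2 × 2015 × 10⁻³ = 633.5 kN.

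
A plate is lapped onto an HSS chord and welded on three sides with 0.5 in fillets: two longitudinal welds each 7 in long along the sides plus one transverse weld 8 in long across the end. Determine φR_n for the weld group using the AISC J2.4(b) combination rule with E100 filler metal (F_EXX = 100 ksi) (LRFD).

t_e = 0.707 × 0.5 = 0.3535 in.
R_nwl = 0.6 × 100 × 0.3535 × 14 = 296.9 kip (longitudinal, 2 welds).
R_nwt = 0.6 × 100 × 0.3535 × 8 = 169.7 kip (transverse, base value).
(i) R_nwl + R_nwt = 466.6 kip; (ii) 0.85 R_nwl + 1.5 R_nwt = 506.9 kip.
R_n = max = 506.9 kip [governs: (ii)]; φR_n = 380.2 kip.

φR_n ≈ 380 kip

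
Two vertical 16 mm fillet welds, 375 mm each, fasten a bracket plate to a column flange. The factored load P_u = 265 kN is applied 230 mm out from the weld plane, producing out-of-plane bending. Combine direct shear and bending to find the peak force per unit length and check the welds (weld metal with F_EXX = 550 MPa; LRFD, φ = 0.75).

L_w = 2 × 375 = 750 mm; section modulus (unit throat) S = 2 × L²/6 = 46880 mm².
Direct shear f_v = P/L_w = 265×10³/750 = 353.3 N/mm.
Moment M = P × e = 265×10³ × 230 = 60950000 N·mm; bending f_b = M/S = 1300 N/mm.
f_max = √(f_v² + f_b²) = √(353.3² + 1300²) = 1347 N/mm.
φr_n = 0.75 × 0.6 × 550 × (0.707 × 16) = 2800 N/mm → adequate.

f_max ≈ 1350 N/mm; adequate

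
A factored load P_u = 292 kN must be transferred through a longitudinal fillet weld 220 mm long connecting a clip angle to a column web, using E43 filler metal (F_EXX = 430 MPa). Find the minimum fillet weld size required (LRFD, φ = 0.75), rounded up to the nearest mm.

w = 10 mm

Total weld length L = 220 mm.
Required throat t_e = P_u / (φ × 0.6 F_EXX × L) = 292 / (0.75 × 0.6 × 430 × 220 × 10⁻³) = 6.859 mm.
Required leg w = t_e / 0.707 = 9.702 mm → use 10 mm.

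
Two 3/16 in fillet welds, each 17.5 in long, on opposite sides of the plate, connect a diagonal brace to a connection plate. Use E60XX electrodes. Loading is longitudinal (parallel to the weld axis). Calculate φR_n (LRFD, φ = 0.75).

E60XX → F_EXX = 60 ksi.
Effective throat t_e = 0.707 × 0.1875 = 0.1326 in.
Total length L = 35 in; A_we = 0.1326 × 35 = 4.64 in².
F_nw = 0.6 F_EXX = 0.6 × 60 = 36 ksi.
φR_n = 0.75 × 36 × 4.64 = 125.3 kip.

φR_n ≈ 125 kip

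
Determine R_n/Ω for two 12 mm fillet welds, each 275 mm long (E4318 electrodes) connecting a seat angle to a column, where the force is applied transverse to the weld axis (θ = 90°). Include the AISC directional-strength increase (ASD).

E43XX → F_EXX = 430 MPa.
t_e = 0.707 × 12 = 8.484 mm; A_we = 8.484 × 550 = 4666 mm².
Directional factor: 1.0 + 0.5 sin^1.5(90°) = 1.5.
F_nw = 0.6 × 430 × 1.5 = 387 MPa.
R_n/Ω = (387 × 4666) / 2.0 × 10⁻³ = 902.9 kN.

R_n/Ω ≈ 903 kN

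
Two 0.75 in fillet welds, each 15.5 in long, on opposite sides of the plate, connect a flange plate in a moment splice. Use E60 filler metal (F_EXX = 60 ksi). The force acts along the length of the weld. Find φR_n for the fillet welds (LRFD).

Effective throat t_e = 0.707 × 0.75 = 0.5302 in.
Total length L = 31 in; A_we = 0.5302 × 31 = 16.44 in².
F_nw = 0.6 F_EXX = 0.6 × 60 = 36 ksi.
φR_n = 0.75 × 36 × 16.44 = 443.8 kip.

φR_n ≈ 444 kip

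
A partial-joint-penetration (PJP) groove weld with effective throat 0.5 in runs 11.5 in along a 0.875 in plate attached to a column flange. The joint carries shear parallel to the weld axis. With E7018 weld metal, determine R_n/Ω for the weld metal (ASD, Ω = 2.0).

R_n/Ω ≈ 121 kip

E70XX → F_EXX = 70 ksi.
Effective throat (given) t_e = 0.5 in.
A_we = 0.5 × 11.5 = 5.75 in².
F_nw = 0.6 F_EXX = 42 ksi.
R_n/Ω = (42 × 5.75) / 2.0 = 120.8 kip.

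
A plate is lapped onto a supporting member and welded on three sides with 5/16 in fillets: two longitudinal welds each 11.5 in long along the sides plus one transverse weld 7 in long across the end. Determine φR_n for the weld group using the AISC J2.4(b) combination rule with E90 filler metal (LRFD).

E90XX → F_EXX = 90 ksi.
t_e = 0.707 × 0.3125 = 0.2209 in.
R_nwl = 0.6 × 90 × 0.2209 × 23 = 274.4 kips (longitudinal, 2 welds).
R_nwt = 0.6 × 90 × 0.2209 × 7 = 83.51 kips (transverse, base value).
(i) R_nwl + R_nwt = 357.9 kips; (ii) 0.85 R_nwl + 1.5 R_nwt = 358.5 kips.
R_n = max = 358.5 kips [governs: (ii)]; φR_n = 268.9 kips.

φR_n ≈ 269 kips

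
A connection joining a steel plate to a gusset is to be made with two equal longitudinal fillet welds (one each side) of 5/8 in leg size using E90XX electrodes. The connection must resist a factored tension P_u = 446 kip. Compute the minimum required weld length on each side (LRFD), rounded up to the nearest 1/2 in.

L = 12.5 in on each side

E90XX → F_EXX = 90 ksi.
Throat t_e = 0.707 × 0.625 = 0.4419 in.
φr_n = 0.75 × 0.6 × 90 × 0.4419 = 17.9 kip/in.
L_req = P_u / φr_n = 446 / 17.9 = 24.92 in total.
Per side: 24.92 / 2 = 12.46 in.
Round up → use L = 12.5 in on each side.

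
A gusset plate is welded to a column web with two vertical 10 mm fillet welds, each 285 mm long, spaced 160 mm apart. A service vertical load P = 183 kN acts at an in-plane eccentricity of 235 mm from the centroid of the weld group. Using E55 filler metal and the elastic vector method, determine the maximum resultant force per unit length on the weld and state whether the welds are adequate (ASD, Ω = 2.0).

E55XX → F_EXX = 550 MPa.
Total weld length L_w = 570 mm. Treat welds as unit-width lines.
Polar moment about centroid: J = 2[d³/12 + d(b/2)²] = 2[285³/12 + 285×80²] = 7506000 mm³.
Direct shear f_v = P/L_w = 183×10³ / 570 = 321.1 N/mm (vertical).
Torsion M = P·e = 183×10³ × 235 = 43005000 N·mm.
Critical point at (x, y) = (80, 142.5) from centroid. f_tx = M·y/J = 816.4 N/mm; f_ty = M·x/J = 458.3 N/mm.
Resultant f_max = √[f_tx² + (f_v + f_ty)²] = √[816.4² + (321.1 + 458.3)²] = 1129 N/mm.
Capacity per unit length: r_n/Ω = (1/2.0) × 0.6 × 550 × (0.707 × 10) = 1167 N/mm.
1129 ≤ 1167 → adequate.

f_max ≈ 1130 N/mm; adequate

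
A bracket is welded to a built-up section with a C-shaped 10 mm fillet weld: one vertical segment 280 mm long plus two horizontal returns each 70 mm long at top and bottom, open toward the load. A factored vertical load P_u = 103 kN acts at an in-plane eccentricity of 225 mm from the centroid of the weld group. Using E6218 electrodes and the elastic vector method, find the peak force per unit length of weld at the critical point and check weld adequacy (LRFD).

f_max ≈ 865 N/mm; adequate

E62XX → F_EXX = 620 MPa.
Total weld length L_w = 420 mm. Treat welds as unit-width lines.
Centroid: x̄ = 2×70×35 / 420 = 11.67 mm from the vertical weld.
Polar moment about centroid: J = I_x + I_y = [280³/12 + 2×70×140²] + [280×11.67² + 2(70³/12 + 70×23.33²)] = 4745000 mm³.
Direct shear f_v = P/L_w = 103×10³ / 420 = 245.2 N/mm (vertical).
Torsion M = P·e = 103×10³ × 225 = 23175000 N·mm.
Critical point at (x, y) = (58.33, 140) from centroid. f_tx = M·y/J = 683.8 N/mm; f_ty = M·x/J = 284.9 N/mm.
Resultant f_max = √[f_tx² + (f_v + f_ty)²] = √[683.8² + (245.2 + 284.9)²] = 865.2 N/mm.
Capacity per unit length: φr_n = 0.75 × 0.6 × 620 × (0.707 × 10) = 1973 N/mm.
865.2 ≤ 1973 → adequate.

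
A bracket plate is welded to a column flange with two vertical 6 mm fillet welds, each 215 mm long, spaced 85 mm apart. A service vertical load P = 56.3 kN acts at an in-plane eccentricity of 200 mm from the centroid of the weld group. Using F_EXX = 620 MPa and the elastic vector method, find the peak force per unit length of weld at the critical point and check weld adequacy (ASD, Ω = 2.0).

f_max ≈ 596 N/mm; adequate

Total weld length L_w = 430 mm. Treat welds as unit-width lines.
Polar moment about centroid: J = 2[d³/12 + d(b/2)²] = 2[215³/12 + 215×42.5²] = 2433000 mm³.
Direct shear f_v = P/L_w = 56.3×10³ / 430 = 130.9 N/mm (vertical).
Torsion M = P·e = 56.3×10³ × 200 = 11260000 N·mm.
Critical point at (x, y) = (42.5, 107.5) from centroid. f_tx = M·y/J = 497.5 N/mm; f_ty = M·x/J = 196.7 N/mm.
Resultant f_max = √[f_tx² + (f_v + f_ty)²] = √[497.5² + (130.9 + 196.7)²] = 595.7 N/mm.
Capacity per unit length: r_n/Ω = (1/2.0) × 0.6 × 620 × (0.707 × 6) = 789 N/mm.
595.7 ≤ 789 → adequate.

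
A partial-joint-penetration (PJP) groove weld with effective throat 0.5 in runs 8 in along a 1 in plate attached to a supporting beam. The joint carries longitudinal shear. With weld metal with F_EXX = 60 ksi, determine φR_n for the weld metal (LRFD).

Effective throat (given) t_e = 0.5 in.
A_we = 0.5 × 8 = 4 in².
F_nw = 0.6 F_EXX = 36 ksi.
φR_n = 0.75 × 36 × 4 = 108 kip.

φR_n ≈ 108 kip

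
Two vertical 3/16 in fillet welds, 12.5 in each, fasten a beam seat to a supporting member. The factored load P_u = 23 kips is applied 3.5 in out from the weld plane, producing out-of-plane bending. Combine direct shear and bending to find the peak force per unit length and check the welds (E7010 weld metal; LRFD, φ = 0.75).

f_max ≈ 1.8 kip/in; adequate

E70XX → F_EXX = 70 ksi.
L_w = 2 × 12.5 = 25 in; section modulus (unit throat) S = 2 × L²/6 = 52.08 in².
Direct shear f_v = P/L_w = 23/25 = 0.92 kip/in.
Moment M = P × e = 23 × 3.5 = 80.5 kip·in; bending f_b = M/S = 1.546 kip/in.
f_max = √(f_v² + f_b²) = √(0.92² + 1.546²) = 1.799 kip/in.
φr_n = 0.75 × 0.6 × 70 × (0.707 × 0.1875) = 4.176 kip/in → adequate.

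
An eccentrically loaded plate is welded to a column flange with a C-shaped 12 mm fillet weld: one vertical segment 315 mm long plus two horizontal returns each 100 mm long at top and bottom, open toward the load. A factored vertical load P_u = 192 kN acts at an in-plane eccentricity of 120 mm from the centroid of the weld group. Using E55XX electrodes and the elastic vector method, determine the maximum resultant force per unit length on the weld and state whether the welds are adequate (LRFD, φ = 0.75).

E55XX → F_EXX = 550 MPa.
Total weld length L_w = 515 mm. Treat welds as unit-width lines.
Centroid: x̄ = 2×100×50 / 515 = 19.42 mm from the vertical weld.
Polar moment about centroid: J = I_x + I_y = [315³/12 + 2×100×157.5²] + [315×19.42² + 2(100³/12 + 100×30.58²)] = 8038000 mm³.
Direct shear f_v = P/L_w = 192×10³ / 515 = 372.8 N/mm (vertical).
Torsion M = P·e = 192×10³ × 120 = 23040000 N·mm.
Critical point at (x, y) = (80.58, 157.5) from centroid. f_tx = M·y/J = 451.4 N/mm; f_ty = M·x/J = 231 N/mm.
Resultant f_max = √[f_tx² + (f_v + f_ty)²] = √[451.4² + (372.8 + 231)²] = 753.9 N/mm.
Capacity per unit length: φr_n = 0.75 × 0.6 × 550 × (0.707 × 12) = 2100 N/mm.
753.9 ≤ 2100 → adequate.

f_max ≈ 754 N/mm; adequate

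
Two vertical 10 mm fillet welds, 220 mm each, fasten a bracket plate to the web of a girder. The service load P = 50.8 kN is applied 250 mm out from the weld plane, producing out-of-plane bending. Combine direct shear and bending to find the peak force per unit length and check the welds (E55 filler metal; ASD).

f_max ≈ 796 N/mm; adequate

E55XX → F_EXX = 550 MPa.
L_w = 2 × 220 = 440 mm; section modulus (unit throat) S = 2 × L²/6 = 16130 mm².
Direct shear f_v = P/L_w = 50.8×10³/440 = 115.5 N/mm.
Moment M = P × e = 50.8×10³ × 250 = 12700000 N·mm; bending f_b = M/S = 787.2 N/mm.
f_max = √(f_v² + f_b²) = √(115.5² + 787.2²) = 795.6 N/mm.
r_n/Ω = (1/2.0) × 0.6 × 550 × (0.707 × 10) = 1167 N/mm → adequate.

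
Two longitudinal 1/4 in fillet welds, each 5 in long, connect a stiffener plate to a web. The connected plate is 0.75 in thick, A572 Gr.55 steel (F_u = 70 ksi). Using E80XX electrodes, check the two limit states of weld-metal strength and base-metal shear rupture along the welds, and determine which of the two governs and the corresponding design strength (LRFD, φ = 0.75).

φR_n ≈ 63.6 kips (weld metal governs)

E80XX → F_EXX = 80 ksi.
t_e = 0.707 × 0.25 = 0.1767 in; L = 10 in.
Weld metal: φR_n = 0.75 × 0.6 × 80 × 0.1767 × 10 = 63.63 kips.
Base metal (shear rupture): φR_n = 0.75 × 0.6 × 70 × 0.75 × 10 = 236.2 kips.
Governing: weld metal.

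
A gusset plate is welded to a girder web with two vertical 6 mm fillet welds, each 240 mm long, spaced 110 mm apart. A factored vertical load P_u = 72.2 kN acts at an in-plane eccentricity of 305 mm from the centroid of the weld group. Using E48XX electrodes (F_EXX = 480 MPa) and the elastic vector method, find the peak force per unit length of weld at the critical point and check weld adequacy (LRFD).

Total weld length L_w = 480 mm. Treat welds as unit-width lines.
Polar moment about centroid: J = 2[d³/12 + d(b/2)²] = 2[240³/12 + 240×55²] = 3756000 mm³.
Direct shear f_v = P/L_w = 72.2×10³ / 480 = 150.4 N/mm (vertical).
Torsion M = P·e = 72.2×10³ × 305 = 22021000 N·mm.
Critical point at (x, y) = (55, 120) from centroid. f_tx = M·y/J = 703.5 N/mm; f_ty = M·x/J = 322.5 N/mm.
Resultant f_max = √[f_tx² + (f_v + f_ty)²] = √[703.5² + (150.4 + 322.5)²] = 847.7 N/mm.
Capacity per unit length: φr_n = 0.75 × 0.6 × 480 × (0.707 × 6) = 916.3 N/mm.
847.7 ≤ 916.3 → adequate.

f_max ≈ 848 N/mm; adequate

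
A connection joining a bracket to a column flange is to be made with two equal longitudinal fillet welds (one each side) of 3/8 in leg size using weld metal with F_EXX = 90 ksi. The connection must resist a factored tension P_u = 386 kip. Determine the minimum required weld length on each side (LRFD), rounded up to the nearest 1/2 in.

Throat t_e = 0.707 × 0.375 = 0.2651 in.
φr_n = 0.75 × 0.6 × 90 × 0.2651 = 10.74 kip/in.
L_req = P_u / φr_n = 386 / 10.74 = 35.95 in total.
Per side: 35.95 / 2 = 17.97 in.
Round up → use L = 18 in on each side.

L = 18 in on each side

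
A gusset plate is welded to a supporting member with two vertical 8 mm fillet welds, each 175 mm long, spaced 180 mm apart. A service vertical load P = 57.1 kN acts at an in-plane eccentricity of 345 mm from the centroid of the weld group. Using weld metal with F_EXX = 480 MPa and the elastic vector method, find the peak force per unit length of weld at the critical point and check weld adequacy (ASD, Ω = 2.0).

f_max ≈ 788 N/mm; adequate

Total weld length L_w = 350 mm. Treat welds as unit-width lines.
Polar moment about centroid: J = 2[d³/12 + d(b/2)²] = 2[175³/12 + 175×90²] = 3728000 mm³.
Direct shear f_v = P/L_w = 57.1×10³ / 350 = 163.1 N/mm (vertical).
Torsion M = P·e = 57.1×10³ × 345 = 19700000 N·mm.
Critical point at (x, y) = (90, 87.5) from centroid. f_tx = M·y/J = 462.3 N/mm; f_ty = M·x/J = 475.5 N/mm.
Resultant f_max = √[f_tx² + (f_v + f_ty)²] = √[462.3² + (163.1 + 475.5)²] = 788.5 N/mm.
Capacity per unit length: r_n/Ω = (1/2.0) × 0.6 × 480 × (0.707 × 8) = 814.5 N/mm.
788.5 ≤ 814.5 → adequate.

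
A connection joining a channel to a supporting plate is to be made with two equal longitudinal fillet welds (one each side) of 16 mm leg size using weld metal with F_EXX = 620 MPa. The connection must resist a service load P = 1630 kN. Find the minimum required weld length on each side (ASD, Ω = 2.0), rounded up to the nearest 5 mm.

Throat t_e = 0.707 × 16 = 11.31 mm.
r_n/Ω = (0.6 × 620 × 11.31) / 2.0 = 2104 N/mm = 2.104 kN/mm.
L_req = P / (r_n/Ω) = 1630 / 2.104 = 774.7 mm total.
Per side: 774.7 / 2 = 387.4 mm.
Round up → use L = 390 mm on each side.

L = 390 mm on each side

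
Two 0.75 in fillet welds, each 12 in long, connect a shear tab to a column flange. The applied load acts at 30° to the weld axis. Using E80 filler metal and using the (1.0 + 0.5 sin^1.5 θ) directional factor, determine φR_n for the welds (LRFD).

φR_n ≈ 539 kip

E80XX → F_EXX = 80 ksi.
t_e = 0.707 × 0.75 = 0.5302 in; A_we = 0.5302 × 24 = 12.73 in².
Directional factor: 1.0 + 0.5 sin^1.5(30°) = 1.177.
F_nw = 0.6 × 80 × 1.177 = 56.49 ksi.
φR_n = 0.75 × 56.49 × 12.73 = 539.1 kip.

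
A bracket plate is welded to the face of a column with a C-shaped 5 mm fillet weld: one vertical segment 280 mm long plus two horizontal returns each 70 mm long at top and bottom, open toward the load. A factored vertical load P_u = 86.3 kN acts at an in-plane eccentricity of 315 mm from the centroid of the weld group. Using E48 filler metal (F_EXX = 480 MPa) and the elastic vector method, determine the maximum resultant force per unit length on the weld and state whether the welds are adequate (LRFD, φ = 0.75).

f_max ≈ 967 N/mm; NOT adequate

Total weld length L_w = 420 mm. Treat welds as unit-width lines.
Centroid: x̄ = 2×70×35 / 420 = 11.67 mm from the vertical weld.
Polar moment about centroid: J = I_x + I_y = [280³/12 + 2×70×140²] + [280×11.67² + 2(70³/12 + 70×23.33²)] = 4745000 mm³.
Direct shear f_v = P/L_w = 86.3×10³ / 420 = 205.5 N/mm (vertical).
Torsion M = P·e = 86.3×10³ × 315 = 27184000 N·mm.
Critical point at (x, y) = (58.33, 140) from centroid. f_tx = M·y/J = 802.1 N/mm; f_ty = M·x/J = 334.2 N/mm.
Resultant f_max = √[f_tx² + (f_v + f_ty)²] = √[802.1² + (205.5 + 334.2)²] = 966.8 N/mm.
Capacity per unit length: φr_n = 0.75 × 0.6 × 480 × (0.707 × 5) = 763.6 N/mm.
966.8 > 763.6 → NOT adequate.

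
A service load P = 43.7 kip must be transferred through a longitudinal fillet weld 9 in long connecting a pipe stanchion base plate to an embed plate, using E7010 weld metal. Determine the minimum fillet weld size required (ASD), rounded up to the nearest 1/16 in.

E70XX → F_EXX = 70 ksi.
Total weld length L = 9 in.
Required throat t_e = P × Ω / (0.6 F_EXX × L) = 43.7 × 2.0 / (0.6 × 70 × 9) = 0.2312 in.
Required leg w = t_e / 0.707 = 0.327 in → use 3/8 in.

w = 3/8 in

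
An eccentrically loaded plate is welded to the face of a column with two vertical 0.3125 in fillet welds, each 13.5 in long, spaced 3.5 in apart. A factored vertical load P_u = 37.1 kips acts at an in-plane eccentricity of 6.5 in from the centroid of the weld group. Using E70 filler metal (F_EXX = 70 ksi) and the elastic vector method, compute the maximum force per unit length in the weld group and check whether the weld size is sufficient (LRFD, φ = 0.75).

Total weld length L_w = 27 in. Treat welds as unit-width lines.
Polar moment about centroid: J = 2[d³/12 + d(b/2)²] = 2[13.5³/12 + 13.5×1.75²] = 492.8 in³.
Direct shear f_v = P/L_w = 37.1 / 27 = 1.374 kip/in (vertical).
Torsion M = P·e = 37.1 × 6.5 = 241.15 kip·in.
Critical point at (x, y) = (1.75, 6.75) from centroid. f_tx = M·y/J = 3.303 kip/in; f_ty = M·x/J = 0.8564 kip/in.
Resultant f_max = √[f_tx² + (f_v + f_ty)²] = √[3.303² + (1.374 + 0.8564)²] = 3.986 kip/in.
Capacity per unit length: φr_n = 0.75 × 0.6 × 70 × (0.707 × 0.3125) = 6.96 kip/in.
3.986 ≤ 6.96 → adequate.

f_max ≈ 3.99 kip/in; adequate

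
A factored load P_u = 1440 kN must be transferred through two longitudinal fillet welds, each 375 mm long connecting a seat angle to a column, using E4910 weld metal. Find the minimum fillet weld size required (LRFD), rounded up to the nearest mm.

w = 13 mm

E49XX → F_EXX = 490 MPa.
Total weld length L = 750 mm.
Required throat t_e = P_u / (φ × 0.6 F_EXX × L) = 1440 / (0.75 × 0.6 × 490 × 750 × 10⁻³) = 8.707 mm.
Required leg w = t_e / 0.707 = 12.32 mm → use 13 mm.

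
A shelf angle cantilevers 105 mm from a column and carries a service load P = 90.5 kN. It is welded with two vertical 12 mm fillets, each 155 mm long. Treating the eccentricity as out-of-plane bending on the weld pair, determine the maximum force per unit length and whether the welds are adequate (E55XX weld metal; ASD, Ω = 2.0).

f_max ≈ 1220 N/mm; adequate

E55XX → F_EXX = 550 MPa.
L_w = 2 × 155 = 310 mm; section modulus (unit throat) S = 2 × L²/6 = 8008 mm².
Direct shear f_v = P/L_w = 90.5×10³/310 = 291.9 N/mm.
Moment M = P × e = 90.5×10³ × 105 = 9502500 N·mm; bending f_b = M/S = 1187 N/mm.
f_max = √(f_v² + f_b²) = √(291.9² + 1187²) = 1222 N/mm.
r_n/Ω = (1/2.0) × 0.6 × 550 × (0.707 × 12) = 1400 N/mm → adequate.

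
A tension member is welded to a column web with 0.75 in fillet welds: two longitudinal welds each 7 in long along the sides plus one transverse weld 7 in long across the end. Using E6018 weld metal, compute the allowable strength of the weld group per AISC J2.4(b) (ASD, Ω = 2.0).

E60XX → F_EXX = 60 ksi.
t_e = 0.707 × 0.75 = 0.5302 in.
R_nwl = 0.6 × 60 × 0.5302 × 14 = 267.2 kips (longitudinal, 2 welds).
R_nwt = 0.6 × 60 × 0.5302 × 7 = 133.6 kips (transverse, base value).
(i) R_nwl + R_nwt = 400.9 kips; (ii) 0.85 R_nwl + 1.5 R_nwt = 427.6 kips.
R_n = max = 427.6 kips [governs: (ii)]; R_n/Ω = 213.8 kips.

R_n/Ω ≈ 214 kips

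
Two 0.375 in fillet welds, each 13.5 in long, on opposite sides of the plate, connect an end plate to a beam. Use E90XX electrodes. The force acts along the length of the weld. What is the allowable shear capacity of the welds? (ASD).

E90XX → F_EXX = 90 ksi.
Effective throat t_e = 0.707 × 0.375 = 0.2651 in.
Total length L = 27 in; A_we = 0.2651 × 27 = 7.158 in².
F_nw = 0.6 F_EXX = 0.6 × 90 = 54 ksi.
R_n = 54 × 7.158 = 386.6 kips; R_n/Ω = 386.6/2.0 = 193.3 kips.

R_n/Ω ≈ 193 kips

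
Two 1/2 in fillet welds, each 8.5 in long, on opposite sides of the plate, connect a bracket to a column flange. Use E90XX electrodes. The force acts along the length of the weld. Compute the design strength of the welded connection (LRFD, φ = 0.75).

φR_n ≈ 243 kip

E90XX → F_EXX = 90 ksi.
Effective throat t_e = 0.707 × 0.5 = 0.3535 in.
Total length L = 17 in; A_we = 0.3535 × 17 = 6.01 in².
F_nw = 0.6 F_EXX = 0.6 × 90 = 54 ksi.
φR_n = 0.75 × 54 × 6.01 = 243.4 kip.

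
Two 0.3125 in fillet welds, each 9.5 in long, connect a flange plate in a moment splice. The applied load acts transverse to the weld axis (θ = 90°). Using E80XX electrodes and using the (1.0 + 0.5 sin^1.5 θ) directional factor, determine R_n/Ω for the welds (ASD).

R_n/Ω ≈ 151 kips

E80XX → F_EXX = 80 ksi.
t_e = 0.707 × 0.3125 = 0.2209 in; A_we = 0.2209 × 19 = 4.198 in².
Directional factor: 1.0 + 0.5 sin^1.5(90°) = 1.5.
F_nw = 0.6 × 80 × 1.5 = 72 ksi.
R_n/Ω = (72 × 4.198) / 2.0 = 151.1 kips.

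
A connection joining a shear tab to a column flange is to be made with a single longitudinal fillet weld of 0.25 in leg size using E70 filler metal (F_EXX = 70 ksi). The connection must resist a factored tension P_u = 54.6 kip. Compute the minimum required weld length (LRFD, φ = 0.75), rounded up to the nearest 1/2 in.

L = 10 in

Throat t_e = 0.707 × 0.25 = 0.1767 in.
φr_n = 0.75 × 0.6 × 70 × 0.1767 = 5.568 kip/in.
L_req = P_u / φr_n = 54.6 / 5.568 = 9.807 in total.
Round up → use L = 10 in.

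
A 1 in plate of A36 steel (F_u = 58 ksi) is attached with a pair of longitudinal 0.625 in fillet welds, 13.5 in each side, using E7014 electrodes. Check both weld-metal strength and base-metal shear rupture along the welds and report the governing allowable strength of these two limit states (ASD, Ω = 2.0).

R_n/Ω ≈ 251 kip (weld metal governs)

E70XX → F_EXX = 70 ksi.
t_e = 0.707 × 0.625 = 0.4419 in; L = 27 in.
Weld metal: R_n/Ω = (1/2.0) × 0.6 × 70 × 0.4419 × 27 = 250.5 kip.
Base metal (shear rupture): R_n/Ω = (1/2.0) × 0.6 × 58 × 1 × 27 = 469.8 kip.
Governing: weld metal.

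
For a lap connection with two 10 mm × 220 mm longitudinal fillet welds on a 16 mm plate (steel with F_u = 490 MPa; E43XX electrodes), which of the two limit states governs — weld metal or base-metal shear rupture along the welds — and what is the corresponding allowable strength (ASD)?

E43XX → F_EXX = 430 MPa.
t_e = 0.707 × 10 = 7.07 mm; L = 440 mm.
Weld metal: R_n/Ω = (1/2.0) × 0.6 × 430 × 7.07 × 440 × 10⁻³ = 401.3 kN.
Base metal (shear rupture): R_n/Ω = (1/2.0) × 0.6 × 490 × 16 × 440 × 10⁻³ = 1035 kN.
Governing: weld metal.

R_n/Ω ≈ 401 kN (weld metal governs)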